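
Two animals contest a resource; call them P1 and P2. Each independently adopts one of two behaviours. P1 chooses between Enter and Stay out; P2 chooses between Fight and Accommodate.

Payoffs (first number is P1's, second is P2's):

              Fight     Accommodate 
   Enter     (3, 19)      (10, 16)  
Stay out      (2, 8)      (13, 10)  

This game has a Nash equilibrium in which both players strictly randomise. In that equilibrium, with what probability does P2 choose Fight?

Let q be the probability that P2 plays Fight. In a completely mixed equilibrium, P1 must be indifferent between Enter and Stay out.
P1's expected payoff from Enter is 3q + 10(1−q); from Stay out it is 2q + 13(1−q).
Setting these equal: −7q + 10 = −11q + 13, so q = 3/4.

3/4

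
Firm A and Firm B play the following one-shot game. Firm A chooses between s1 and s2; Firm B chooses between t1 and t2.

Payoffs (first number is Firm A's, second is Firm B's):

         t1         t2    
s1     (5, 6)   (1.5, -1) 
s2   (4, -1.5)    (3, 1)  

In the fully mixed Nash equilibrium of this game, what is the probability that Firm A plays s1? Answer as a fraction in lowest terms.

5/19

Let p be the probability that Firm A plays s1. In a completely mixed equilibrium, Firm B must be indifferent between t1 and t2.
Firm B's expected payoff from t1 is 6p − 1.5(1−p); from t2 it is −p + (1−p).
Setting these equal: 7.5p − 1.5 = −2p + 1, so p = 5/19.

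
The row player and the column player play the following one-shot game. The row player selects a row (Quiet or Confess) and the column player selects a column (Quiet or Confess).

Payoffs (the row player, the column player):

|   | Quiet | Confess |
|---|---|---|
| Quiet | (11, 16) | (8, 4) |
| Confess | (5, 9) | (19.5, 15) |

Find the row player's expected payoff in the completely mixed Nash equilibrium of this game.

First find q, the probability the column player plays Quiet, from the row player's indifference between Quiet and Confess: 11q + 8(1−q) = 5q + 19.5(1−q), giving q = 23/35.
Since the row player is indifferent in equilibrium, the row player's expected payoff equals the payoff from either row against (23/35, 12/35). Using Quiet: 11(23/35) + 8(12/35) = 349/35.

349/35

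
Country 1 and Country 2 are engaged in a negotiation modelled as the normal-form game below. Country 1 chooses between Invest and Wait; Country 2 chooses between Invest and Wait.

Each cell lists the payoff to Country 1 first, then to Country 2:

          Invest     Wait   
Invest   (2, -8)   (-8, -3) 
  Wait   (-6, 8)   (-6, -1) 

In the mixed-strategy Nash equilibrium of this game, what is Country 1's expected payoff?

-6

First find y, the probability Country 2 plays Invest, from Country 1's indifference between Invest and Wait: 2y − 8(1−y) = −6y − 6(1−y), giving y = 1/5.
Since Country 1 is indifferent in equilibrium, Country 1's expected payoff equals the payoff from either row against (1/5, 4/5). Using Invest: 2(1/5) − 8(4/5) = -6.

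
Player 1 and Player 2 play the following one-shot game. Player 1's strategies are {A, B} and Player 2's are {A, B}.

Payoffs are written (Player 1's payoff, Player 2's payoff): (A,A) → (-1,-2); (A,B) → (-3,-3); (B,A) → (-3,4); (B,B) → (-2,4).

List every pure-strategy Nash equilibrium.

(A, A): Player 1 gets -1 ≥ -3 from B, and Player 2 gets -2 ≥ -3 from B — Nash equilibrium.
(A, B): Player 1 prefers B (-2 > -3); Player 2 prefers A (-2 > -3) — not an equilibrium.
(B, A): Player 1 prefers A (-1 > -3) — not an equilibrium.
(B, B): Player 1 gets -2 ≥ -3 from A, and Player 2 gets 4 ≥ 4 from A — Nash equilibrium.

(A, A) and (B, B)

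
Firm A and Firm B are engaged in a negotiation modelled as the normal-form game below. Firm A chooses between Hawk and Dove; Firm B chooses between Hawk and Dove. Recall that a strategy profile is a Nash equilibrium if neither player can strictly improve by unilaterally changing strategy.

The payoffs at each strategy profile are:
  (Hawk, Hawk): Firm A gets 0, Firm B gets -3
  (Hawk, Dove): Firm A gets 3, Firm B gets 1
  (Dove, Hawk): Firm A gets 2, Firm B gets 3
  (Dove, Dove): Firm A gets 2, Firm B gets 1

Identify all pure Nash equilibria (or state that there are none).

(Hawk, Dove) and (Dove, Hawk)

(Hawk, Hawk): Firm A prefers Dove (2 > 0); Firm B prefers Dove (1 > -3) — not an equilibrium.
(Hawk, Dove): Firm A gets 3 ≥ 2 from Dove, and Firm B gets 1 ≥ -3 from Hawk — Nash equilibrium.
(Dove, Hawk): Firm A gets 2 ≥ 0 from Hawk, and Firm B gets 3 ≥ 1 from Dove — Nash equilibrium.
(Dove, Dove): Firm A prefers Hawk (3 > 2); Firm B prefers Hawk (3 > 1) — not an equilibrium.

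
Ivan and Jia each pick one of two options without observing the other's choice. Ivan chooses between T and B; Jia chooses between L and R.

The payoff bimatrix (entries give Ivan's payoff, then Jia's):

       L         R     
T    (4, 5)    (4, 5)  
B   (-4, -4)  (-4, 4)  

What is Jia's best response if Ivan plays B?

R

Against B, Jia earns -4 from L and 4 from R.
So R is the best response.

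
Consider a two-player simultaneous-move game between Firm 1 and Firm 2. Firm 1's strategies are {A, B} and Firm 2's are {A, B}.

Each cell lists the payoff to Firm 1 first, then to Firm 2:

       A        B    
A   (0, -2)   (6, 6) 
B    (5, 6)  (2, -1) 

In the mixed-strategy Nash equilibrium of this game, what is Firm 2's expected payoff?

First find p, the probability Firm 1 plays A, from Firm 2's indifference between A and B: −2p + 6(1−p) = 6p − (1−p), giving p = 7/15.
Since Firm 2 is indifferent in equilibrium, Firm 2's expected payoff equals the payoff from either column against (7/15, 8/15). Using A: −2(7/15) + 6(8/15) = 34/15.

34/15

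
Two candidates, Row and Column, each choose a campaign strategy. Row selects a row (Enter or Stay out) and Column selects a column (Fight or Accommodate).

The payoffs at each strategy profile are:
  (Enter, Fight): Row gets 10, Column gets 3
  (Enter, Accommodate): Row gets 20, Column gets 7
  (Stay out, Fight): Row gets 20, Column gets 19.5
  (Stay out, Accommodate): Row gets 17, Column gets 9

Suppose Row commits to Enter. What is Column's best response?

Accommodate

Against Enter, Column earns 3 from Fight and 7 from Accommodate.
So Accommodate is the best response.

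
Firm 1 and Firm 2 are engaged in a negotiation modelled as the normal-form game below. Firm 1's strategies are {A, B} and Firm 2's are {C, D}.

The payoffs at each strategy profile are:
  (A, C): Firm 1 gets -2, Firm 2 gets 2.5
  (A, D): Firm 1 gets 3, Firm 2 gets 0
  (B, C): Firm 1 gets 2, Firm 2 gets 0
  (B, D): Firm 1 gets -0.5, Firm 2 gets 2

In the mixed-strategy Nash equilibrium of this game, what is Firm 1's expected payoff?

First find q, the probability Firm 2 plays C, from Firm 1's indifference between A and B: −2q + 3(1−q) = 2q − 0.5(1−q), giving q = 7/15.
Since Firm 1 is indifferent in equilibrium, Firm 1's expected payoff equals the payoff from either row against (7/15, 8/15). Using A: −2(7/15) + 3(8/15) = 2/3.

2/3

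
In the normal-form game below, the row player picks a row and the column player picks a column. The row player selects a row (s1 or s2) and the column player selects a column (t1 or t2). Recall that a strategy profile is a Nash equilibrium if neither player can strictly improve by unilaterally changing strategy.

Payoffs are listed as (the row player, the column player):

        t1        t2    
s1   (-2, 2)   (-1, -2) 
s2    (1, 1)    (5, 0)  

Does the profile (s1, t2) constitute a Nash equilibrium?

No

At (s1, t2), the row player earns -1; switching to s2 would give 5, so the row player would deviate.
The column player earns -2; switching to t1 would give 2, so the column player would deviate.
Since at least one player can profitably deviate, this is not a Nash equilibrium.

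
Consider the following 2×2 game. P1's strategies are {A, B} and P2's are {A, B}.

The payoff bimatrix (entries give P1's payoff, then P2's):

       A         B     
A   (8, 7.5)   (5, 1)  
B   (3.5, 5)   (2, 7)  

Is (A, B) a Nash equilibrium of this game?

No

At (A, B), P1 earns 5; switching to B would give 2, so P1 has no profitable deviation.
P2 earns 1; switching to A would give 7.5, so P2 would deviate.
Since at least one player can profitably deviate, this is not a Nash equilibrium.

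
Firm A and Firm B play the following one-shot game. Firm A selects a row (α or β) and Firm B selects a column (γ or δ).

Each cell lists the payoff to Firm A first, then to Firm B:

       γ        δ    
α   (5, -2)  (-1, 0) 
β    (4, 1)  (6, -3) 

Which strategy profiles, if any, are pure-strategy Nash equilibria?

(α, γ): Firm B prefers δ (0 > -2) — not an equilibrium.
(α, δ): Firm A prefers β (6 > -1) — not an equilibrium.
(β, γ): Firm A prefers α (5 > 4) — not an equilibrium.
(β, δ): Firm B prefers γ (1 > -3) — not an equilibrium.

none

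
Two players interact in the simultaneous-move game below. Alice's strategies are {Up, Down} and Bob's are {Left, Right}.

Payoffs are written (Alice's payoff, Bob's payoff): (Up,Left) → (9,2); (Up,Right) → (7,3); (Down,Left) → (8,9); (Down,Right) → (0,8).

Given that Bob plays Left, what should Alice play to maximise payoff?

Against Left, Alice earns 9 from Up and 8 from Down.
So Up is the best response.

Up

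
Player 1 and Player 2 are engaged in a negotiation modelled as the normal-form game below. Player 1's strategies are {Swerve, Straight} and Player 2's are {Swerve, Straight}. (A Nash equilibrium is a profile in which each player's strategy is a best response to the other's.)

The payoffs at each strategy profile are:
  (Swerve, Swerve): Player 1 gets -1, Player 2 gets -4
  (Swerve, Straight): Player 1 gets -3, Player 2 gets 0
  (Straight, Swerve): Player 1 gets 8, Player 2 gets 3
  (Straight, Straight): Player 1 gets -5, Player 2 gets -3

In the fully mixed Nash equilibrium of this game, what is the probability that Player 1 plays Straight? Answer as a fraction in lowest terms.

Let r be the probability that Player 1 plays Swerve. In a completely mixed equilibrium, Player 2 must be indifferent between Swerve and Straight.
Player 2's expected payoff from Swerve is −4r + 3(1−r); from Straight it is −3(1−r).
Setting these equal: −7r + 3 = 3r − 3, so r = 3/5.
Therefore Player 1 plays Straight with probability 1 − 3/5 = 2/5.

2/5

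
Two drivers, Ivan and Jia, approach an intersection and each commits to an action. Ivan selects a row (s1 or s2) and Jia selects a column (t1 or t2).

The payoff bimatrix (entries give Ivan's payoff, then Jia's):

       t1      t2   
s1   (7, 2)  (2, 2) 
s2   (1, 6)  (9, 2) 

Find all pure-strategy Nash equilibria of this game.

(s1, t1): Ivan gets 7 ≥ 1 from s2, and Jia gets 2 ≥ 2 from t2 — Nash equilibrium.
(s1, t2): Ivan prefers s2 (9 > 2) — not an equilibrium.
(s2, t1): Ivan prefers s1 (7 > 1) — not an equilibrium.
(s2, t2): Jia prefers t1 (6 > 2) — not an equilibrium.

(s1, t1)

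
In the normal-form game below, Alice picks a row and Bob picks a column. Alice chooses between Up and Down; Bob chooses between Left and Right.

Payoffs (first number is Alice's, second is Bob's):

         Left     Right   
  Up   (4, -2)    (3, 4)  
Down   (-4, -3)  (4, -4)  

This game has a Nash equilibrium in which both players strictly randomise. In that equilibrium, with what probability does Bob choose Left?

Let c be the probability that Bob plays Left. In a completely mixed equilibrium, Alice must be indifferent between Up and Down.
Alice's expected payoff from Up is 4c + 3(1−c); from Down it is −4c + 4(1−c).
Setting these equal: c + 3 = −8c + 4, so c = 1/9.

1/9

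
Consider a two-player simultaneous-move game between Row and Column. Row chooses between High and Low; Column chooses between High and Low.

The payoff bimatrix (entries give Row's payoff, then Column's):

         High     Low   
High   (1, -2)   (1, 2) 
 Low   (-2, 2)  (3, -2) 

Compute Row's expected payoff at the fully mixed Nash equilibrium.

First find q, the probability Column plays High, from Row's indifference between High and Low: q + (1−q) = −2q + 3(1−q), giving q = 2/5.
Since Row is indifferent in equilibrium, Row's expected payoff equals the payoff from either row against (2/5, 3/5). Using High: (2/5) + (3/5) = 1.

1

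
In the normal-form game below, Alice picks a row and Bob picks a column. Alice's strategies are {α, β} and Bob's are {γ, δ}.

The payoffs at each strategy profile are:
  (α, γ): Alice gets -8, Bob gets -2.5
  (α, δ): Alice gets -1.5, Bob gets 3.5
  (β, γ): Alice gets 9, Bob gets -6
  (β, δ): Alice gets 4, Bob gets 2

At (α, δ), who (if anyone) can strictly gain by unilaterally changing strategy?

Alice at (α, δ) earns -1.5; deviating to β yields 4 — a strict improvement.
Bob earns 3.5; deviating to γ yields -2.5 — not better.
Only Alice has a strictly profitable deviation.

Alice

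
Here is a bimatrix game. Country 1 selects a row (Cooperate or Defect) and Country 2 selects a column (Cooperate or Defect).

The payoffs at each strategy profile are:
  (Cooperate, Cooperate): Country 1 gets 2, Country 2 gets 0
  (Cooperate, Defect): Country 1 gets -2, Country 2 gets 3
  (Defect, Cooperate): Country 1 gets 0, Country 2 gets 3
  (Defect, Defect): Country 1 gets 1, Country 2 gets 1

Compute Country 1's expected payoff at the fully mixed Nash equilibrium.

2/5

First find y, the probability Country 2 plays Cooperate, from Country 1's indifference between Cooperate and Defect: 2y − 2(1−y) = (1−y), giving y = 3/5.
Since Country 1 is indifferent in equilibrium, Country 1's expected payoff equals the payoff from either row against (3/5, 2/5). Using Cooperate: 2(3/5) − 2(2/5) = 2/5.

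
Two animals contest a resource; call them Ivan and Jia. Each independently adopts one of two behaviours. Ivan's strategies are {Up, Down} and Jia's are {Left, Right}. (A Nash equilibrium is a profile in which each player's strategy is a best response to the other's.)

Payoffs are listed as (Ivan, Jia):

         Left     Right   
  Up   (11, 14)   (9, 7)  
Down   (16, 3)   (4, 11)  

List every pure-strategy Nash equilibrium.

(Up, Left): Ivan prefers Down (16 > 11) — not an equilibrium.
(Up, Right): Jia prefers Left (14 > 7) — not an equilibrium.
(Down, Left): Jia prefers Right (11 > 3) — not an equilibrium.
(Down, Right): Ivan prefers Up (9 > 4) — not an equilibrium.

none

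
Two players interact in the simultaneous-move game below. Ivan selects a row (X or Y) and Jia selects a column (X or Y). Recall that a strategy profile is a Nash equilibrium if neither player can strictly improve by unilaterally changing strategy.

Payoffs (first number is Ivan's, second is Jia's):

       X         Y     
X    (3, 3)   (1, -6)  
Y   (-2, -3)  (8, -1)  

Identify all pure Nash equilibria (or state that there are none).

(X, X): Ivan gets 3 ≥ -2 from Y, and Jia gets 3 ≥ -6 from Y — Nash equilibrium.
(X, Y): Ivan prefers Y (8 > 1); Jia prefers X (3 > -6) — not an equilibrium.
(Y, X): Ivan prefers X (3 > -2); Jia prefers Y (-1 > -3) — not an equilibrium.
(Y, Y): Ivan gets 8 ≥ 1 from X, and Jia gets -1 ≥ -3 from X — Nash equilibrium.

(X, X) and (Y, Y)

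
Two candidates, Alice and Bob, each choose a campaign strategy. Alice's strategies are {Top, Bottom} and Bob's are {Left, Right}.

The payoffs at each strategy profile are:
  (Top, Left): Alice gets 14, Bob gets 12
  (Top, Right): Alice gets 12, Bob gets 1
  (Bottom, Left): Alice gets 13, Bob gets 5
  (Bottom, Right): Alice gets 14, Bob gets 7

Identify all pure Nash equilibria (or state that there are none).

(Top, Left): Alice gets 14 ≥ 13 from Bottom, and Bob gets 12 ≥ 1 from Right — Nash equilibrium.
(Top, Right): Alice prefers Bottom (14 > 12); Bob prefers Left (12 > 1) — not an equilibrium.
(Bottom, Left): Alice prefers Top (14 > 13); Bob prefers Right (7 > 5) — not an equilibrium.
(Bottom, Right): Alice gets 14 ≥ 12 from Top, and Bob gets 7 ≥ 5 from Left — Nash equilibrium.

(Top, Left) and (Bottom, Right)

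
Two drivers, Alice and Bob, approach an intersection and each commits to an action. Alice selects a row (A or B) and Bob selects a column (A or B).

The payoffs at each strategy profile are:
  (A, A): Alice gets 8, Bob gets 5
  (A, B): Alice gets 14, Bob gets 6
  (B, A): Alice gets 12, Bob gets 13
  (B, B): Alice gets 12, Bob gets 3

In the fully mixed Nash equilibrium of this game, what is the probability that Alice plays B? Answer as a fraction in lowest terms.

Let p be the probability that Alice plays A. In a completely mixed equilibrium, Bob must be indifferent between A and B.
Bob's expected payoff from A is 5p + 13(1−p); from B it is 6p + 3(1−p).
Setting these equal: −8p + 13 = 3p + 3, so p = 10/11.
Therefore Alice plays B with probability 1 − 10/11 = 1/11.

1/11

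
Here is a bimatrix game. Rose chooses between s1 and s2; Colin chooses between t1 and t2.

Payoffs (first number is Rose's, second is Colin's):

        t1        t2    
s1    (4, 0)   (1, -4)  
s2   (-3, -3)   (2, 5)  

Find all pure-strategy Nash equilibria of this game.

(s1, t1) and (s2, t2)

(s1, t1): Rose gets 4 ≥ -3 from s2, and Colin gets 0 ≥ -4 from t2 — Nash equilibrium.
(s1, t2): Rose prefers s2 (2 > 1); Colin prefers t1 (0 > -4) — not an equilibrium.
(s2, t1): Rose prefers s1 (4 > -3); Colin prefers t2 (5 > -3) — not an equilibrium.
(s2, t2): Rose gets 2 ≥ 1 from s1, and Colin gets 5 ≥ -3 from t1 — Nash equilibrium.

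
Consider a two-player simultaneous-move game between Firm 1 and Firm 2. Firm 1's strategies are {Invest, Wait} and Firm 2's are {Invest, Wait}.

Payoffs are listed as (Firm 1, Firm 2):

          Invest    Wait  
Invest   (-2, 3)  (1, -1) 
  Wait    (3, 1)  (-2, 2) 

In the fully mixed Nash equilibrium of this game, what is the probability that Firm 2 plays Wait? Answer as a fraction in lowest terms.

Let c be the probability that Firm 2 plays Invest. In a completely mixed equilibrium, Firm 1 must be indifferent between Invest and Wait.
Firm 1's expected payoff from Invest is −2c + (1−c); from Wait it is 3c − 2(1−c).
Setting these equal: −3c + 1 = 5c − 2, so c = 3/8.
Therefore Firm 2 plays Wait with probability 1 − 3/8 = 5/8.

5/8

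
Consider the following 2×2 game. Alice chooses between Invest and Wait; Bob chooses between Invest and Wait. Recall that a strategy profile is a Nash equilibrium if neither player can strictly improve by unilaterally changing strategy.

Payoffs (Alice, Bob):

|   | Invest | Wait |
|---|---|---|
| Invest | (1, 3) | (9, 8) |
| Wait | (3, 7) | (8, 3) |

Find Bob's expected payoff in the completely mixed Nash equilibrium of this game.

47/9

First find x, the probability Alice plays Invest, from Bob's indifference between Invest and Wait: 3x + 7(1−x) = 8x + 3(1−x), giving x = 4/9.
Since Bob is indifferent in equilibrium, Bob's expected payoff equals the payoff from either column against (4/9, 5/9). Using Invest: 3(4/9) + 7(5/9) = 47/9.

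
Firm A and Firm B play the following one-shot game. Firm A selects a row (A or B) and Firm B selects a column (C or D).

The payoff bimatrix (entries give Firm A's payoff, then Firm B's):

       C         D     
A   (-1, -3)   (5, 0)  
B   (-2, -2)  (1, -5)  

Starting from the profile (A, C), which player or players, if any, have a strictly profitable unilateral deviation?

Firm B

Firm A at (A, C) earns -1; deviating to B yields -2 — not better.
Firm B earns -3; deviating to D yields 0 — a strict improvement.
Only Firm B has a strictly profitable deviation.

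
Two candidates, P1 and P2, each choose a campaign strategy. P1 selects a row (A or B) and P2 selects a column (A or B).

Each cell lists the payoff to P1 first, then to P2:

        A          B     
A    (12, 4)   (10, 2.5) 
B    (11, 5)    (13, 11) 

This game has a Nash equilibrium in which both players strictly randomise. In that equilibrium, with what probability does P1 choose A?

4/5

Let x be the probability that P1 plays A. In a completely mixed equilibrium, P2 must be indifferent between A and B.
P2's expected payoff from A is 4x + 5(1−x); from B it is 2.5x + 11(1−x).
Setting these equal: −x + 5 = −8.5x + 11, so x = 4/5.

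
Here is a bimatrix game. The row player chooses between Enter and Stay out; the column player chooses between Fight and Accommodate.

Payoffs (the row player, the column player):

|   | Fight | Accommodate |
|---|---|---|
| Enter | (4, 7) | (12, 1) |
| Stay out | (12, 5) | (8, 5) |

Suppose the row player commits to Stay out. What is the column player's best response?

Against Stay out, the column player earns 5 from Fight and 5 from Accommodate.
So either strategy is a best response.

either — both Fight and Accommodate are best responses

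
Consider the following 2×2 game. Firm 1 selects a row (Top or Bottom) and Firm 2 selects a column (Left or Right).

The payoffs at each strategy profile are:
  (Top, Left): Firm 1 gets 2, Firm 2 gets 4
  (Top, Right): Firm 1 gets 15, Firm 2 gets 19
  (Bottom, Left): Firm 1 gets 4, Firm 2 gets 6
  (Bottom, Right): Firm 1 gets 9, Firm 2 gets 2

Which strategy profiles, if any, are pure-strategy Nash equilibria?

(Top, Right) and (Bottom, Left)

(Top, Left): Firm 1 prefers Bottom (4 > 2); Firm 2 prefers Right (19 > 4) — not an equilibrium.
(Top, Right): Firm 1 gets 15 ≥ 9 from Bottom, and Firm 2 gets 19 ≥ 4 from Left — Nash equilibrium.
(Bottom, Left): Firm 1 gets 4 ≥ 2 from Top, and Firm 2 gets 6 ≥ 2 from Right — Nash equilibrium.
(Bottom, Right): Firm 1 prefers Top (15 > 9); Firm 2 prefers Left (6 > 2) — not an equilibrium.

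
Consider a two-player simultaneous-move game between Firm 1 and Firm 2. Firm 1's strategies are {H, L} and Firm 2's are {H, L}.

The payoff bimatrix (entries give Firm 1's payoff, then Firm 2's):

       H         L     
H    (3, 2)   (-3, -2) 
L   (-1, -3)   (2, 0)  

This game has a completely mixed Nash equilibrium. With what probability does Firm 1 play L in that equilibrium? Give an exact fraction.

4/7

Let x be the probability that Firm 1 plays H. In a completely mixed equilibrium, Firm 2 must be indifferent between H and L.
Firm 2's expected payoff from H is 2x − 3(1−x); from L it is −2x.
Setting these equal: 5x − 3 = −2x, so x = 3/7.
Therefore Firm 1 plays L with probability 1 − 3/7 = 4/7.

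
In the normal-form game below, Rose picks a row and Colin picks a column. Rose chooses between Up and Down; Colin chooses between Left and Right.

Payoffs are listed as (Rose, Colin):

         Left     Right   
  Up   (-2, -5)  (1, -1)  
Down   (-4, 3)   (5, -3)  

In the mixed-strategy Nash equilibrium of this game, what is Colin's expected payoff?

-9/5

First find p, the probability Rose plays Up, from Colin's indifference between Left and Right: −5p + 3(1−p) = −p − 3(1−p), giving p = 3/5.
Since Colin is indifferent in equilibrium, Colin's expected payoff equals the payoff from either column against (3/5, 2/5). Using Left: −5(3/5) + 3(2/5) = -9/5.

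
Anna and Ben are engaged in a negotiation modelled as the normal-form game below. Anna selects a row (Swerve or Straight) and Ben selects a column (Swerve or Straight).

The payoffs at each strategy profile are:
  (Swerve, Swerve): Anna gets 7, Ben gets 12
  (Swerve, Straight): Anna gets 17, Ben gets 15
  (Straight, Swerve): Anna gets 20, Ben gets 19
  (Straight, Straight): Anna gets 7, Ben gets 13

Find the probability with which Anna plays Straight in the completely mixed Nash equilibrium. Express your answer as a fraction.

1/3

Let r be the probability that Anna plays Swerve. In a completely mixed equilibrium, Ben must be indifferent between Swerve and Straight.
Ben's expected payoff from Swerve is 12r + 19(1−r); from Straight it is 15r + 13(1−r).
Setting these equal: −7r + 19 = 2r + 13, so r = 2/3.
Therefore Anna plays Straight with probability 1 − 2/3 = 1/3.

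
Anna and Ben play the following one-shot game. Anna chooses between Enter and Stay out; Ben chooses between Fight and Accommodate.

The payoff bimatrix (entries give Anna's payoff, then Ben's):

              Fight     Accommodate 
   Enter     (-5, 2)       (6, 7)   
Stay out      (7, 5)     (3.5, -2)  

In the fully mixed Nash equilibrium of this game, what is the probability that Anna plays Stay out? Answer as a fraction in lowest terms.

5/12

Let p be the probability that Anna plays Enter. In a completely mixed equilibrium, Ben must be indifferent between Fight and Accommodate.
Ben's expected payoff from Fight is 2p + 5(1−p); from Accommodate it is 7p − 2(1−p).
Setting these equal: −3p + 5 = 9p − 2, so p = 7/12.
Therefore Anna plays Stay out with probability 1 − 7/12 = 5/12.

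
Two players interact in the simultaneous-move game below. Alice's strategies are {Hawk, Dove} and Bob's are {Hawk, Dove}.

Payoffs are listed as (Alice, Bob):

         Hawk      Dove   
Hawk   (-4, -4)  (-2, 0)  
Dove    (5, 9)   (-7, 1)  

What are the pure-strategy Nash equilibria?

(Hawk, Dove) and (Dove, Hawk)

(Hawk, Hawk): Alice prefers Dove (5 > -4); Bob prefers Dove (0 > -4) — not an equilibrium.
(Hawk, Dove): Alice gets -2 ≥ -7 from Dove, and Bob gets 0 ≥ -4 from Hawk — Nash equilibrium.
(Dove, Hawk): Alice gets 5 ≥ -4 from Hawk, and Bob gets 9 ≥ 1 from Dove — Nash equilibrium.
(Dove, Dove): Alice prefers Hawk (-2 > -7); Bob prefers Hawk (9 > 1) — not an equilibrium.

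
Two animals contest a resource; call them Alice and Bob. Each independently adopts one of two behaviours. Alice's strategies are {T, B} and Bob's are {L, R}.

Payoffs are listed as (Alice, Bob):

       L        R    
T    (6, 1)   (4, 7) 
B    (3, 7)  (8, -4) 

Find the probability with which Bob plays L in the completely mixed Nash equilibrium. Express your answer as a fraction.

Let q be the probability that Bob plays L. In a completely mixed equilibrium, Alice must be indifferent between T and B.
Alice's expected payoff from T is 6q + 4(1−q); from B it is 3q + 8(1−q).
Setting these equal: 2q + 4 = −5q + 8, so q = 4/7.

4/7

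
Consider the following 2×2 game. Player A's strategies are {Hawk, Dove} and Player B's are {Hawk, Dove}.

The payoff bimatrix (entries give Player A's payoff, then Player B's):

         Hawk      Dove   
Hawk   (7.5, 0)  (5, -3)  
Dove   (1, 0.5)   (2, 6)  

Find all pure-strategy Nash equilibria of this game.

(Hawk, Hawk)

(Hawk, Hawk): Player A gets 7.5 ≥ 1 from Dove, and Player B gets 0 ≥ -3 from Dove — Nash equilibrium.
(Hawk, Dove): Player B prefers Hawk (0 > -3) — not an equilibrium.
(Dove, Hawk): Player A prefers Hawk (7.5 > 1); Player B prefers Dove (6 > 0.5) — not an equilibrium.
(Dove, Dove): Player A prefers Hawk (5 > 2) — not an equilibrium.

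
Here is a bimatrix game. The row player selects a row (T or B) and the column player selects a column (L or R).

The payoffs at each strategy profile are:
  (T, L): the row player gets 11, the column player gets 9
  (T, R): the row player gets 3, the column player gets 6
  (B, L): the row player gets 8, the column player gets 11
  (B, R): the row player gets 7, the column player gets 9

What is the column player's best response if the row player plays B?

L

Against B, the column player earns 11 from L and 9 from R.
So L is the best response.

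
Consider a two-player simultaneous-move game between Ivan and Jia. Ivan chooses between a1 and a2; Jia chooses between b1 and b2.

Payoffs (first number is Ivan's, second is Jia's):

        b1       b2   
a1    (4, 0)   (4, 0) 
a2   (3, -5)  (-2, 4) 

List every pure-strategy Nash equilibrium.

(a1, b1) and (a1, b2)

(a1, b1): Ivan gets 4 ≥ 3 from a2, and Jia gets 0 ≥ 0 from b2 — Nash equilibrium.
(a1, b2): Ivan gets 4 ≥ -2 from a2, and Jia gets 0 ≥ 0 from b1 — Nash equilibrium.
(a2, b1): Ivan prefers a1 (4 > 3); Jia prefers b2 (4 > -5) — not an equilibrium.
(a2, b2): Ivan prefers a1 (4 > -2) — not an equilibrium.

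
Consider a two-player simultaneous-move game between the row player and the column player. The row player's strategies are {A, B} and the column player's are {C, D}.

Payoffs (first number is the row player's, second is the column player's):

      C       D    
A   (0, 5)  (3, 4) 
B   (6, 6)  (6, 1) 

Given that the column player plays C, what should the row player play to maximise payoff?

Against C, the row player earns 0 from A and 6 from B.
So B is the best response.

B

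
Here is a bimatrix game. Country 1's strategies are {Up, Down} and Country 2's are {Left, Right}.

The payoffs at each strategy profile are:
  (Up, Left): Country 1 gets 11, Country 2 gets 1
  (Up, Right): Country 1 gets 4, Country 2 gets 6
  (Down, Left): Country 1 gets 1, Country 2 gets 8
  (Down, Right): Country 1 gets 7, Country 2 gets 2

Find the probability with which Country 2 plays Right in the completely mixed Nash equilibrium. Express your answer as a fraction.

10/13

Let c be the probability that Country 2 plays Left. In a completely mixed equilibrium, Country 1 must be indifferent between Up and Down.
Country 1's expected payoff from Up is 11c + 4(1−c); from Down it is c + 7(1−c).
Setting these equal: 7c + 4 = −6c + 7, so c = 3/13.
Therefore Country 2 plays Right with probability 1 − 3/13 = 10/13.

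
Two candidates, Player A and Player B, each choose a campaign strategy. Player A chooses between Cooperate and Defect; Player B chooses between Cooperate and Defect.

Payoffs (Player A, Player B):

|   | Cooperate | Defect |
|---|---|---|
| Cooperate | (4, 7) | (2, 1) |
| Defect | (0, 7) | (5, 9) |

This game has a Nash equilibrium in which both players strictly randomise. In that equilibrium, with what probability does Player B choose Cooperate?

Let q be the probability that Player B plays Cooperate. In a completely mixed equilibrium, Player A must be indifferent between Cooperate and Defect.
Player A's expected payoff from Cooperate is 4q + 2(1−q); from Defect it is 5(1−q).
Setting these equal: 2q + 2 = −5q + 5, so q = 3/7.

3/7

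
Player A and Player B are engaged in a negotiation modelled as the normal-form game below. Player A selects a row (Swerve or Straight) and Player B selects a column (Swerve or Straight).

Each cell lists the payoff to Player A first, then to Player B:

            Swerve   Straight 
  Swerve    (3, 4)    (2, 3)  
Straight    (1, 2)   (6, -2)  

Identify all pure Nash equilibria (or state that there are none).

(Swerve, Swerve)

(Swerve, Swerve): Player A gets 3 ≥ 1 from Straight, and Player B gets 4 ≥ 3 from Straight — Nash equilibrium.
(Swerve, Straight): Player A prefers Straight (6 > 2); Player B prefers Swerve (4 > 3) — not an equilibrium.
(Straight, Swerve): Player A prefers Swerve (3 > 1) — not an equilibrium.
(Straight, Straight): Player B prefers Swerve (2 > -2) — not an equilibrium.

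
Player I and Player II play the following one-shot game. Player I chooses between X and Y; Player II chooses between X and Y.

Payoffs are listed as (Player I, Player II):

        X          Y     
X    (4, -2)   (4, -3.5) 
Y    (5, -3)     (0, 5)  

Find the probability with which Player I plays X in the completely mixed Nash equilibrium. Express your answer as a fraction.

16/19

Let r be the probability that Player I plays X. In a completely mixed equilibrium, Player II must be indifferent between X and Y.
Player II's expected payoff from X is −2r − 3(1−r); from Y it is −3.5r + 5(1−r).
Setting these equal: r − 3 = −8.5r + 5, so r = 16/19.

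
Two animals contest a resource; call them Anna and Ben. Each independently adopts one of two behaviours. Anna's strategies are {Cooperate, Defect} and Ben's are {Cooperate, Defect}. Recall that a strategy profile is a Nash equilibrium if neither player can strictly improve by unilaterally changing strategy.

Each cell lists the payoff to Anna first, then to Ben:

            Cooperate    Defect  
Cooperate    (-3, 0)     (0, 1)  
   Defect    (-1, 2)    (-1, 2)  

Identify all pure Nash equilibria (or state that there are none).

(Cooperate, Cooperate): Anna prefers Defect (-1 > -3); Ben prefers Defect (1 > 0) — not an equilibrium.
(Cooperate, Defect): Anna gets 0 ≥ -1 from Defect, and Ben gets 1 ≥ 0 from Cooperate — Nash equilibrium.
(Defect, Cooperate): Anna gets -1 ≥ -3 from Cooperate, and Ben gets 2 ≥ 2 from Defect — Nash equilibrium.
(Defect, Defect): Anna prefers Cooperate (0 > -1) — not an equilibrium.

(Cooperate, Defect) and (Defect, Cooperate)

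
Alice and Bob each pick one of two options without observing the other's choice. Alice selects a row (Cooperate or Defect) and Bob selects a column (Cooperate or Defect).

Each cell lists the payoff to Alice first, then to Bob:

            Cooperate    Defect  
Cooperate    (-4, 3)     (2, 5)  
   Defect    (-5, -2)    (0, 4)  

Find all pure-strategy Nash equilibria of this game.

(Cooperate, Cooperate): Bob prefers Defect (5 > 3) — not an equilibrium.
(Cooperate, Defect): Alice gets 2 ≥ 0 from Defect, and Bob gets 5 ≥ 3 from Cooperate — Nash equilibrium.
(Defect, Cooperate): Alice prefers Cooperate (-4 > -5); Bob prefers Defect (4 > -2) — not an equilibrium.
(Defect, Defect): Alice prefers Cooperate (2 > 0) — not an equilibrium.

(Cooperate, Defect)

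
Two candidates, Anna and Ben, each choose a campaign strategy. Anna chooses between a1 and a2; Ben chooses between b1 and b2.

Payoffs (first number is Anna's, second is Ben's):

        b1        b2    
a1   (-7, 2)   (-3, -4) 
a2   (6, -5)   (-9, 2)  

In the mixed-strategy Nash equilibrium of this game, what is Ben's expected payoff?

-16/13

First find p, the probability Anna plays a1, from Ben's indifference between b1 and b2: 2p − 5(1−p) = −4p + 2(1−p), giving p = 7/13.
Since Ben is indifferent in equilibrium, Ben's expected payoff equals the payoff from either column against (7/13, 6/13). Using b1: 2(7/13) − 5(6/13) = -16/13.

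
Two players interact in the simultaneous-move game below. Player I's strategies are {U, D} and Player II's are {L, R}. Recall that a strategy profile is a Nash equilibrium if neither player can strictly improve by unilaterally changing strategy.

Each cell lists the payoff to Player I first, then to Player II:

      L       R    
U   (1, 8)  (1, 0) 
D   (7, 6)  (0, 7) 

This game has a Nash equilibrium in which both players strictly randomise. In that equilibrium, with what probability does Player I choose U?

Let p be the probability that Player I plays U. In a completely mixed equilibrium, Player II must be indifferent between L and R.
Player II's expected payoff from L is 8p + 6(1−p); from R it is 7(1−p).
Setting these equal: 2p + 6 = −7p + 7, so p = 1/9.

1/9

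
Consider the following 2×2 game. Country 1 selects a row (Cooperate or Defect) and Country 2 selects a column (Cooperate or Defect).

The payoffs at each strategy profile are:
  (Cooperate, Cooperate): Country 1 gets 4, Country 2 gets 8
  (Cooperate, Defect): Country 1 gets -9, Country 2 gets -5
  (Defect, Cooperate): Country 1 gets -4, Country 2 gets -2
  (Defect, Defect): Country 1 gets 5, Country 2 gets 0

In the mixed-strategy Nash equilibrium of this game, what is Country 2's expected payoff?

-2/3

First find x, the probability Country 1 plays Cooperate, from Country 2's indifference between Cooperate and Defect: 8x − 2(1−x) = −5x, giving x = 2/15.
Since Country 2 is indifferent in equilibrium, Country 2's expected payoff equals the payoff from either column against (2/15, 13/15). Using Cooperate: 8(2/15) − 2(13/15) = -2/3.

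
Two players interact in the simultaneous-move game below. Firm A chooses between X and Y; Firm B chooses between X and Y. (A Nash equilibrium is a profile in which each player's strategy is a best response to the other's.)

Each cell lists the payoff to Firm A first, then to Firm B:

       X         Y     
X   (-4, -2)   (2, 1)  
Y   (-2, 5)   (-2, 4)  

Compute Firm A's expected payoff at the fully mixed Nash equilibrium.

-2

First find q, the probability Firm B plays X, from Firm A's indifference between X and Y: −4q + 2(1−q) = −2q − 2(1−q), giving q = 2/3.
Since Firm A is indifferent in equilibrium, Firm A's expected payoff equals the payoff from either row against (2/3, 1/3). Using X: −4(2/3) + 2(1/3) = -2.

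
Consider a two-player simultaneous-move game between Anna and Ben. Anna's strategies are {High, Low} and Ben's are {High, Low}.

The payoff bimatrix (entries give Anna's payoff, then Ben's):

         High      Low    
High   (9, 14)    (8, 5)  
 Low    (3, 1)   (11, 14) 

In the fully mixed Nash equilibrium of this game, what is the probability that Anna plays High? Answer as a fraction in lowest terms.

Let r be the probability that Anna plays High. In a completely mixed equilibrium, Ben must be indifferent between High and Low.
Ben's expected payoff from High is 14r + (1−r); from Low it is 5r + 14(1−r).
Setting these equal: 13r + 1 = −9r + 14, so r = 13/22.

13/22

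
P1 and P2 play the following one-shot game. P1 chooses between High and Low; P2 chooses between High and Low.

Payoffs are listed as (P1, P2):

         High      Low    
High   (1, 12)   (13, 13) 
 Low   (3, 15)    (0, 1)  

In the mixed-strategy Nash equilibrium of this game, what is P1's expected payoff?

First find y, the probability P2 plays High, from P1's indifference between High and Low: y + 13(1−y) = 3y, giving y = 13/15.
Since P1 is indifferent in equilibrium, P1's expected payoff equals the payoff from either row against (13/15, 2/15). Using High: (13/15) + 13(2/15) = 13/5.

13/5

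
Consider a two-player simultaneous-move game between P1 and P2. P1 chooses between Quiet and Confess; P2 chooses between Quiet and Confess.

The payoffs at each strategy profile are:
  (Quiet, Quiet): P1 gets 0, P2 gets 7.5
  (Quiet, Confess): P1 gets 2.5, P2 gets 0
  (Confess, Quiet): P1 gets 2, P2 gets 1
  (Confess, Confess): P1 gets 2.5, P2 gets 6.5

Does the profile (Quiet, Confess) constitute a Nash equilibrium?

At (Quiet, Confess), P1 earns 2.5; switching to Confess would give 2.5, so P1 has no profitable deviation.
P2 earns 0; switching to Quiet would give 7.5, so P2 would deviate.
Since at least one player can profitably deviate, this is not a Nash equilibrium.

No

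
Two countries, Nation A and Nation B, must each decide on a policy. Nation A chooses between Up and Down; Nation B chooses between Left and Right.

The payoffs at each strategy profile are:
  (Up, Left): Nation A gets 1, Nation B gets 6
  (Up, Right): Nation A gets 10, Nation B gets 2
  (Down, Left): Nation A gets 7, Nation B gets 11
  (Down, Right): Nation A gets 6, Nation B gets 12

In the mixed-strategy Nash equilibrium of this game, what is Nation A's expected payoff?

32/5

First find y, the probability Nation B plays Left, from Nation A's indifference between Up and Down: y + 10(1−y) = 7y + 6(1−y), giving y = 2/5.
Since Nation A is indifferent in equilibrium, Nation A's expected payoff equals the payoff from either row against (2/5, 3/5). Using Up: (2/5) + 10(3/5) = 32/5.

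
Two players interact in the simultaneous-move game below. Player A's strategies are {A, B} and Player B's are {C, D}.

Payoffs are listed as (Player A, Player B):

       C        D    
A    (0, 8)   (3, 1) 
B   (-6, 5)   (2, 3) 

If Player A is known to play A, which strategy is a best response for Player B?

C

Against A, Player B earns 8 from C and 1 from D.
So C is the best response.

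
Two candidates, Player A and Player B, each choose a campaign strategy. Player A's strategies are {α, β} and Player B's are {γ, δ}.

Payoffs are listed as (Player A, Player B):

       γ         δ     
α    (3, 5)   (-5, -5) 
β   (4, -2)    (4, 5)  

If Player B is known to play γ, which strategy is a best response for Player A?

β

Against γ, Player A earns 3 from α and 4 from β.
So β is the best response.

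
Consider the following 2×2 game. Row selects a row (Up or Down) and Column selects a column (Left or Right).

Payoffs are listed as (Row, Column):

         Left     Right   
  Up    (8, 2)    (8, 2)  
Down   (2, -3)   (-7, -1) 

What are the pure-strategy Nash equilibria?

(Up, Left) and (Up, Right)

(Up, Left): Row gets 8 ≥ 2 from Down, and Column gets 2 ≥ 2 from Right — Nash equilibrium.
(Up, Right): Row gets 8 ≥ -7 from Down, and Column gets 2 ≥ 2 from Left — Nash equilibrium.
(Down, Left): Row prefers Up (8 > 2); Column prefers Right (-1 > -3) — not an equilibrium.
(Down, Right): Row prefers Up (8 > -7) — not an equilibrium.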